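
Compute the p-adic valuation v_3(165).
v_3(165) = 1

v_3(n) is the largest exponent k such that 3^k divides n. Factor out: 165 = 3^1 · 55. (Sign doesn't affect v_p.) So v_3(165) = 1.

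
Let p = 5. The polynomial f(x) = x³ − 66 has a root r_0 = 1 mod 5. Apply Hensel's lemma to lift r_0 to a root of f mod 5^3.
r_2 = 81 (mod 125)

Hensel: r_{i+1} = r_i − f(r_i)/f′(r_i) mod 5^{i+2}, where f′(x) = 3x². Iterate:
  r_0 = 1 (mod 5)
  r_1 = 6 (mod 25)
  r_2 = 81 (mod 125)
Final: r = 81 with f(r) ≡ 0 mod 5^3.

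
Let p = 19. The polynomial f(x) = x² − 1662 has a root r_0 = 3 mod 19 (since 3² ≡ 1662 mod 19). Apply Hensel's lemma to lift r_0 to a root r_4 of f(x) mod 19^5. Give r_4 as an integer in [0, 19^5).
r_4 = 1676943 (mod 2476099)

Hensel's recurrence: r_{i+1} = r_i − f(r_i)·(f′(r_i))^{-1} mod 19^{i+2}, with f′(x) = 2x. Iterate:
  r_0 = 3 (mod 19)
  r_1 = 98 (mod 361)
  r_2 = 3347 (mod 6859)
  r_3 = 113091 (mod 130321)
  r_4 = 1676943 (mod 2476099)
Final: r_4 = 1676943, and one checks f(r_4) ≡ 0 mod 19^5.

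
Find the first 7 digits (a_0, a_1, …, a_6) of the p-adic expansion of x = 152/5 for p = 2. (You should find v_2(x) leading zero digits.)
(a_0, …, a_6) = (0, 0, 0, 1, 1, 1, 0)

v_2(152/5) = 3, so a_0 = ... = a_2 = 0. Factor out: x = 2^3 · u with u = 19/5 a unit in ℤ_2. Expand u iteratively via a_{v+i} = u_i mod 2, u_{i+1} = (u_i − a_{v+i})/2:
  u_0 = 19/5;  a_3 = 1;  u_1 = (u_0 − 1)/2 = 7/5
  u_1 = 7/5;  a_4 = 1;  u_2 = (u_1 − 1)/2 = 1/5
  u_2 = 1/5;  a_5 = 1;  u_3 = (u_2 − 1)/2 = -2/5
  u_3 = -2/5;  a_6 = 0;  u_4 = (u_3 − 0)/2 = -1/5
Digits: (0, 0, 0, 1, 1, 1, 0).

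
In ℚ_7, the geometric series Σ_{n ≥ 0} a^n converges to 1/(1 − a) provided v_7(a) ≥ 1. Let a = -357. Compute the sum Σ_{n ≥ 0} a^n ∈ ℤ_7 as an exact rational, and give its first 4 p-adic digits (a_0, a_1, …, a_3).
Σ a^n = 1/(1 − a) = 1/358;  first 4 digits = (1, 5, 3, 5)

v_7(a) = 1 ≥ 1, so the series converges in ℤ_7 to 1/(1 − a) = 1/(1 − (-357)) = 1/358. Expand this rational in ℤ_7: compute digits iteratively via d_i = x_i mod 7, x_{i+1} = (x_i − d_i)/7. The first 4 digits are (1, 5, 3, 5).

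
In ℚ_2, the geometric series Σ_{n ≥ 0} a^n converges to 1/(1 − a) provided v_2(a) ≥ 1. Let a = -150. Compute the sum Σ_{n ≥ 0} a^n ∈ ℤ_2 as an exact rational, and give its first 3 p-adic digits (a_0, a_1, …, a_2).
Σ a^n = 1/(1 − a) = 1/151;  first 3 digits = (1, 1, 1)

v_2(a) = 1 ≥ 1, so the series converges in ℤ_2 to 1/(1 − a) = 1/(1 − (-150)) = 1/151. Expand this rational in ℤ_2: compute digits iteratively via d_i = x_i mod 2, x_{i+1} = (x_i − d_i)/2. The first 3 digits are (1, 1, 1).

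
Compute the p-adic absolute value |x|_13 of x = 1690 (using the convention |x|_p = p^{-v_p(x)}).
|1690|_13 = 1/169

Step 1 — compute v_13(x) by factoring powers of 13 out of the numerator and denominator: v_13(1690) = 2. Step 2 — apply |x|_p = p^{-v_p(x)} = 13^{-2} = 1/169.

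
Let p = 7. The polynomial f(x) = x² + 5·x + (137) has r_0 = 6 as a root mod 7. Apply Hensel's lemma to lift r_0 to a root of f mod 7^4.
r_3 = 1980 (mod 2401)

Hensel: r_{i+1} = r_i − f(r_i)·(f′(r_i))^{-1} mod 7^{i+2}, f′(x) = 2x + 5. Iterate:
  r_0 = 6 (mod 7)
  r_1 = 20 (mod 49)
  r_2 = 265 (mod 343)
  r_3 = 1980 (mod 2401)
Final: r = 1980 satisfies f(r) ≡ 0 mod 7^4.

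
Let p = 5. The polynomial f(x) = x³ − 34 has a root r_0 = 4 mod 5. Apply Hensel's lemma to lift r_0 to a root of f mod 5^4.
r_3 = 494 (mod 625)

Hensel: r_{i+1} = r_i − f(r_i)/f′(r_i) mod 5^{i+2}, where f′(x) = 3x². Iterate:
  r_0 = 4 (mod 5)
  r_1 = 19 (mod 25)
  r_2 = 119 (mod 125)
  r_3 = 494 (mod 625)
Final: r = 494 with f(r) ≡ 0 mod 5^4.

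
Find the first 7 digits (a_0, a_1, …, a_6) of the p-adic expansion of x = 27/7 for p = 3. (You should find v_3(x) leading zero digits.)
(a_0, …, a_6) = (0, 0, 0, 1, 1, 0, 2)

v_3(27/7) = 3, so a_0 = ... = a_2 = 0. Factor out: x = 3^3 · u with u = 1/7 a unit in ℤ_3. Expand u iteratively via a_{v+i} = u_i mod 3, u_{i+1} = (u_i − a_{v+i})/3:
  u_0 = 1/7;  a_3 = 1;  u_1 = (u_0 − 1)/3 = -2/7
  u_1 = -2/7;  a_4 = 1;  u_2 = (u_1 − 1)/3 = -3/7
  u_2 = -3/7;  a_5 = 0;  u_3 = (u_2 − 0)/3 = -1/7
  u_3 = -1/7;  a_6 = 2;  u_4 = (u_3 − 2)/3 = -5/7
Digits: (0, 0, 0, 1, 1, 0, 2).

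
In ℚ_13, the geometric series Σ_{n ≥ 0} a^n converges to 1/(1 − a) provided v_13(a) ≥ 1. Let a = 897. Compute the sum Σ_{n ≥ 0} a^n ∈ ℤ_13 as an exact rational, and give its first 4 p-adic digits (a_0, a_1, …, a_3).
Σ a^n = 1/(1 − a) = -1/896;  first 4 digits = (1, 4, 8, 1)

v_13(a) = 1 ≥ 1, so the series converges in ℤ_13 to 1/(1 − a) = 1/(1 − 897) = -1/896. Expand this rational in ℤ_13: compute digits iteratively via d_i = x_i mod 13, x_{i+1} = (x_i − d_i)/13. The first 4 digits are (1, 4, 8, 1).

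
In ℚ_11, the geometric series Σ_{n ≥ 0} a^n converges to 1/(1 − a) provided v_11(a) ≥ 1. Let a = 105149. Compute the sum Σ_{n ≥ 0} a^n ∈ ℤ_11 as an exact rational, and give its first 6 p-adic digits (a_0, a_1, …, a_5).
Σ a^n = 1/(1 − a) = -1/105148;  first 6 digits = (1, 0, 0, 2, 7, 0)

v_11(a) = 3 ≥ 1, so the series converges in ℤ_11 to 1/(1 − a) = 1/(1 − 105149) = -1/105148. Expand this rational in ℤ_11: compute digits iteratively via d_i = x_i mod 11, x_{i+1} = (x_i − d_i)/11. The first 6 digits are (1, 0, 0, 2, 7, 0).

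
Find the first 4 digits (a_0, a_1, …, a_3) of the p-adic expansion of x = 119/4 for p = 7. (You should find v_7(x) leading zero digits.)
(a_0, …, a_3) = (0, 6, 5, 1)

v_7(119/4) = 1, so a_0 = ... = a_0 = 0. Factor out: x = 7^1 · u with u = 17/4 a unit in ℤ_7. Expand u iteratively via a_{v+i} = u_i mod 7, u_{i+1} = (u_i − a_{v+i})/7:
  u_0 = 17/4;  a_1 = 6;  u_1 = (u_0 − 6)/7 = -1/4
  u_1 = -1/4;  a_2 = 5;  u_2 = (u_1 − 5)/7 = -3/4
  u_2 = -3/4;  a_3 = 1;  u_3 = (u_2 − 1)/7 = -1/4
Digits: (0, 6, 5, 1).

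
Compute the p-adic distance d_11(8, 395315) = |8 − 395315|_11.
d_11(8, 395315) = 1/14641

Step 1 — x − y = 8 − 395315 = -395307. Step 2 — v_11(-395307) = 4 (factor: -395307 = −(11^4 · 27); the sign does not affect v_p). Step 3 — |x − y|_11 = 11^{-4} = 1/14641.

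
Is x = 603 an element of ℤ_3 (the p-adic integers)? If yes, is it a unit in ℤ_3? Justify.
x ∈ ℤ_3 but not a unit; v_3(x) = 2 > 0

ℤ_3 = {x ∈ ℚ_3 : v_3(x) ≥ 0} and ℤ_3^× = {x ∈ ℤ_3 : v_3(x) = 0}. Here v_3(603) = v_3(num) − v_3(den) = 2; compare against these criteria.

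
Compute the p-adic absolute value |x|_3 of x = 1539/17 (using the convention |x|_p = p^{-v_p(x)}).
|1539/17|_3 = 1/81

Step 1 — compute v_3(x) by factoring powers of 3 out of the numerator and denominator: v_3(1539/17) = 4. Step 2 — apply |x|_p = p^{-v_p(x)} = 3^{-4} = 1/81.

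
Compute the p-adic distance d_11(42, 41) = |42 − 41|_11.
d_11(42, 41) = 1

Step 1 — x − y = 42 − 41 = 1. Step 2 — v_11(1) = 0 (factor: 1 = (11^0 · 1); the sign does not affect v_p). Step 3 — |x − y|_11 = 11^{0} = 1.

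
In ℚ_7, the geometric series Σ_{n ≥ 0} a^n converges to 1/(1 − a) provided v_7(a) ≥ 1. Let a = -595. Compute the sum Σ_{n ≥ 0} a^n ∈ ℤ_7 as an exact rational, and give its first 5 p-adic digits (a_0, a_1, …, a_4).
Σ a^n = 1/(1 − a) = 1/596;  first 5 digits = (1, 6, 2, 0, 0)

v_7(a) = 1 ≥ 1, so the series converges in ℤ_7 to 1/(1 − a) = 1/(1 − (-595)) = 1/596. Expand this rational in ℤ_7: compute digits iteratively via d_i = x_i mod 7, x_{i+1} = (x_i − d_i)/7. The first 5 digits are (1, 6, 2, 0, 0).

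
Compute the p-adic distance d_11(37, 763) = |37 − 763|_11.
d_11(37, 763) = 1/121

Step 1 — x − y = 37 − 763 = -726. Step 2 — v_11(-726) = 2 (factor: -726 = −(11^2 · 6); the sign does not affect v_p). Step 3 — |x − y|_11 = 11^{-2} = 1/121.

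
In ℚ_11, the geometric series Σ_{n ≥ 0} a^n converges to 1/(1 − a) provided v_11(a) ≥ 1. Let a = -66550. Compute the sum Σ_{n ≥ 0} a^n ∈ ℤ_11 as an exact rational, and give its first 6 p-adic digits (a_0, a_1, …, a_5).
Σ a^n = 1/(1 − a) = 1/66551;  first 6 digits = (1, 0, 0, 5, 6, 10)

v_11(a) = 3 ≥ 1, so the series converges in ℤ_11 to 1/(1 − a) = 1/(1 − (-66550)) = 1/66551. Expand this rational in ℤ_11: compute digits iteratively via d_i = x_i mod 11, x_{i+1} = (x_i − d_i)/11. The first 6 digits are (1, 0, 0, 5, 6, 10).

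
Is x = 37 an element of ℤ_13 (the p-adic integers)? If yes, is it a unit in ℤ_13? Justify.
x ∈ ℤ_13^× (unit); v_13(x) = 0

ℤ_13 = {x ∈ ℚ_13 : v_13(x) ≥ 0} and ℤ_13^× = {x ∈ ℤ_13 : v_13(x) = 0}. Here v_13(37) = v_13(num) − v_13(den) = 0; compare against these criteria.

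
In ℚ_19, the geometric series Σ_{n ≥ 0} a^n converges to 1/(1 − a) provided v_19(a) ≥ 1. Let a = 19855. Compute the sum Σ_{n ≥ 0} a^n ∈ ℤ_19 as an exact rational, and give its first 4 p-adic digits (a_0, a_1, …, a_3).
Σ a^n = 1/(1 − a) = -1/19854;  first 4 digits = (1, 0, 17, 2)

v_19(a) = 2 ≥ 1, so the series converges in ℤ_19 to 1/(1 − a) = 1/(1 − 19855) = -1/19854. Expand this rational in ℤ_19: compute digits iteratively via d_i = x_i mod 19, x_{i+1} = (x_i − d_i)/19. The first 4 digits are (1, 0, 17, 2).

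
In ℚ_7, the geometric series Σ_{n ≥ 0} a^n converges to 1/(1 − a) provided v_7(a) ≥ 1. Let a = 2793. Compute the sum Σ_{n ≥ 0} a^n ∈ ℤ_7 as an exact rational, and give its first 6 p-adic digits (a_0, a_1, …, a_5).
Σ a^n = 1/(1 − a) = -1/2792;  first 6 digits = (1, 0, 1, 1, 2, 2)

v_7(a) = 2 ≥ 1, so the series converges in ℤ_7 to 1/(1 − a) = 1/(1 − 2793) = -1/2792. Expand this rational in ℤ_7: compute digits iteratively via d_i = x_i mod 7, x_{i+1} = (x_i − d_i)/7. The first 6 digits are (1, 0, 1, 1, 2, 2).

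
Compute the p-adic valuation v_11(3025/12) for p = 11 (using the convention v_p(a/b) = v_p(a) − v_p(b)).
v_11(3025/12) = 2

Factor powers of 11 from the numerator and denominator of the reduced fraction: 3025 = 11^2 · 25 and 12 = 11^0 · 12. Apply v_p(a/b) = v_p(a) − v_p(b): v_11(3025/12) = 2 − 0 = 2.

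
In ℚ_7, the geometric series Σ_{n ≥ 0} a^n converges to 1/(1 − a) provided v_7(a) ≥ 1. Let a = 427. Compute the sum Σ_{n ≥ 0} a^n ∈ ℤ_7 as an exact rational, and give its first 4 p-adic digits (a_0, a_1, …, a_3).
Σ a^n = 1/(1 − a) = -1/426;  first 4 digits = (1, 5, 5, 6)

v_7(a) = 1 ≥ 1, so the series converges in ℤ_7 to 1/(1 − a) = 1/(1 − 427) = -1/426. Expand this rational in ℤ_7: compute digits iteratively via d_i = x_i mod 7, x_{i+1} = (x_i − d_i)/7. The first 4 digits are (1, 5, 5, 6).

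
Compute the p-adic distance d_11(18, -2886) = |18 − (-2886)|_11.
d_11(18, -2886) = 1/121

Step 1 — x − y = 18 − (-2886) = 2904. Step 2 — v_11(2904) = 2 (factor: 2904 = (11^2 · 24); the sign does not affect v_p). Step 3 — |x − y|_11 = 11^{-2} = 1/121.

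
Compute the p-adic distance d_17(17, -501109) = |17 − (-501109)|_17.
d_17(17, -501109) = 1/83521

Step 1 — x − y = 17 − (-501109) = 501126. Step 2 — v_17(501126) = 4 (factor: 501126 = (17^4 · 6); the sign does not affect v_p). Step 3 — |x − y|_17 = 17^{-4} = 1/83521.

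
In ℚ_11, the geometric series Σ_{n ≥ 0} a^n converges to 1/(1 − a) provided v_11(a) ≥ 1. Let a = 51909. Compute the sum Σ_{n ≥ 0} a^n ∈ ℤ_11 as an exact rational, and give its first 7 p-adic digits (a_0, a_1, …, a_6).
Σ a^n = 1/(1 − a) = -1/51908;  first 7 digits = (1, 0, 0, 6, 3, 0, 3)

v_11(a) = 3 ≥ 1, so the series converges in ℤ_11 to 1/(1 − a) = 1/(1 − 51909) = -1/51908. Expand this rational in ℤ_11: compute digits iteratively via d_i = x_i mod 11, x_{i+1} = (x_i − d_i)/11. The first 7 digits are (1, 0, 0, 6, 3, 0, 3).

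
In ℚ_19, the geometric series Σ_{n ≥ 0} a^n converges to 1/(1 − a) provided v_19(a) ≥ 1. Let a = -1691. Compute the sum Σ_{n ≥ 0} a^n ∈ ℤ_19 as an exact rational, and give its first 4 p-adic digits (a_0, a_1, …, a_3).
Σ a^n = 1/(1 − a) = 1/1692;  first 4 digits = (1, 6, 12, 5)

v_19(a) = 1 ≥ 1, so the series converges in ℤ_19 to 1/(1 − a) = 1/(1 − (-1691)) = 1/1692. Expand this rational in ℤ_19: compute digits iteratively via d_i = x_i mod 19, x_{i+1} = (x_i − d_i)/19. The first 4 digits are (1, 6, 12, 5).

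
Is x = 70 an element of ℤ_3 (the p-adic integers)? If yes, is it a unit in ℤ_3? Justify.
x ∈ ℤ_3^× (unit); v_3(x) = 0

ℤ_3 = {x ∈ ℚ_3 : v_3(x) ≥ 0} and ℤ_3^× = {x ∈ ℤ_3 : v_3(x) = 0}. Here v_3(70) = v_3(num) − v_3(den) = 0; compare against these criteria.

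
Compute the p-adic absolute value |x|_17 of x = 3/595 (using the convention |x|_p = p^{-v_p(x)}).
|3/595|_17 = 17

Step 1 — compute v_17(x) by factoring powers of 17 out of the numerator and denominator: v_17(3/595) = -1. Step 2 — apply |x|_p = p^{-v_p(x)} = 17^{1} = 17.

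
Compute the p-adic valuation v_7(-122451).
v_7(-122451) = 4

v_7(n) is the largest exponent k such that 7^k divides n. Factor out: -122451 = -7^4 · 51. (Sign doesn't affect v_p.) So v_7(-122451) = 4.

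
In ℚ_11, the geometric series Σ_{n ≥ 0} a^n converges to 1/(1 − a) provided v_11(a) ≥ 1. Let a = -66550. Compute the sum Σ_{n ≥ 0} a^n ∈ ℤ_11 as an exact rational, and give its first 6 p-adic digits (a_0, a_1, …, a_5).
Σ a^n = 1/(1 − a) = 1/66551;  first 6 digits = (1, 0, 0, 5, 6, 10)

v_11(a) = 3 ≥ 1, so the series converges in ℤ_11 to 1/(1 − a) = 1/(1 − (-66550)) = 1/66551. Expand this rational in ℤ_11: compute digits iteratively via d_i = x_i mod 11, x_{i+1} = (x_i − d_i)/11. The first 6 digits are (1, 0, 0, 5, 6, 10).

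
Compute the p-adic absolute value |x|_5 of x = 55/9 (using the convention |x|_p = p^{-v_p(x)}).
|55/9|_5 = 1/5

Step 1 — compute v_5(x) by factoring powers of 5 out of the numerator and denominator: v_5(55/9) = 1. Step 2 — apply |x|_p = p^{-v_p(x)} = 5^{-1} = 1/5.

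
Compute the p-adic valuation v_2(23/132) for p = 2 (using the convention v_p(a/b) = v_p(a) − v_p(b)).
v_2(23/132) = -2

Factor powers of 2 from the numerator and denominator of the reduced fraction: 23 = 2^0 · 23 and 132 = 2^2 · 33. Apply v_p(a/b) = v_p(a) − v_p(b): v_2(23/132) = 0 − 2 = -2.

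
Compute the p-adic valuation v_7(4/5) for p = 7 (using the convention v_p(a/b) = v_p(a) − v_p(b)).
v_7(4/5) = 0

Factor powers of 7 from the numerator and denominator of the reduced fraction: 4 = 7^0 · 4 and 5 = 7^0 · 5. Apply v_p(a/b) = v_p(a) − v_p(b): v_7(4/5) = 0 − 0 = 0.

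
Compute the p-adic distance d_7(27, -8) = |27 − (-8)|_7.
d_7(27, -8) = 1/7

Step 1 — x − y = 27 − (-8) = 35. Step 2 — v_7(35) = 1 (factor: 35 = (7^1 · 5); the sign does not affect v_p). Step 3 — |x − y|_7 = 7^{-1} = 1/7.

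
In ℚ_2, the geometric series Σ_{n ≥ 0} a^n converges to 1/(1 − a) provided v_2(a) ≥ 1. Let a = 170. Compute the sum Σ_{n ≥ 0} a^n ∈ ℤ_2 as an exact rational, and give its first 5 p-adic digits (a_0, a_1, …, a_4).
Σ a^n = 1/(1 − a) = -1/169;  first 5 digits = (1, 1, 1, 0, 0)

v_2(a) = 1 ≥ 1, so the series converges in ℤ_2 to 1/(1 − a) = 1/(1 − 170) = -1/169. Expand this rational in ℤ_2: compute digits iteratively via d_i = x_i mod 2, x_{i+1} = (x_i − d_i)/2. The first 5 digits are (1, 1, 1, 0, 0).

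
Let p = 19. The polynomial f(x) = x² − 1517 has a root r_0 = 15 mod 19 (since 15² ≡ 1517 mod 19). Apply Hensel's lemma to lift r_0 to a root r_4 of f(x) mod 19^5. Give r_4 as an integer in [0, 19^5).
r_4 = 1799619 (mod 2476099)

Hensel's recurrence: r_{i+1} = r_i − f(r_i)·(f′(r_i))^{-1} mod 19^{i+2}, with f′(x) = 2x. Iterate:
  r_0 = 15 (mod 19)
  r_1 = 34 (mod 361)
  r_2 = 2561 (mod 6859)
  r_3 = 105446 (mod 130321)
  r_4 = 1799619 (mod 2476099)
Final: r_4 = 1799619, and one checks f(r_4) ≡ 0 mod 19^5.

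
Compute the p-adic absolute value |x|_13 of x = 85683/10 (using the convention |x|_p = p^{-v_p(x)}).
|85683/10|_13 = 1/28561

Step 1 — compute v_13(x) by factoring powers of 13 out of the numerator and denominator: v_13(85683/10) = 4. Step 2 — apply |x|_p = p^{-v_p(x)} = 13^{-4} = 1/28561.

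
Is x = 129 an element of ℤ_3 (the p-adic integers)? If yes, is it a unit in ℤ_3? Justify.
x ∈ ℤ_3 but not a unit; v_3(x) = 1 > 0

ℤ_3 = {x ∈ ℚ_3 : v_3(x) ≥ 0} and ℤ_3^× = {x ∈ ℤ_3 : v_3(x) = 0}. Here v_3(129) = v_3(num) − v_3(den) = 1; compare against these criteria.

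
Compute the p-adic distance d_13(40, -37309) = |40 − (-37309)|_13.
d_13(40, -37309) = 1/2197

Step 1 — x − y = 40 − (-37309) = 37349. Step 2 — v_13(37349) = 3 (factor: 37349 = (13^3 · 17); the sign does not affect v_p). Step 3 — |x − y|_13 = 13^{-3} = 1/2197.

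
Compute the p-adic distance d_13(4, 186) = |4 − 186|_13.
d_13(4, 186) = 1/13

Step 1 — x − y = 4 − 186 = -182. Step 2 — v_13(-182) = 1 (factor: -182 = −(13^1 · 14); the sign does not affect v_p). Step 3 — |x − y|_13 = 13^{-1} = 1/13.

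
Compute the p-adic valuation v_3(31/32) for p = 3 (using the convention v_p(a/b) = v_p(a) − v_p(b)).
v_3(31/32) = 0

Factor powers of 3 from the numerator and denominator of the reduced fraction: 31 = 3^0 · 31 and 32 = 3^0 · 32. Apply v_p(a/b) = v_p(a) − v_p(b): v_3(31/32) = 0 − 0 = 0.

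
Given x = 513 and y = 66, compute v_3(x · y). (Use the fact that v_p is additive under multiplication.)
v_3(33858) = 4

v_p(x) = 3 (factor: 513 = 3^3 · 19); v_p(y) = 1 (factor: 66 = 3^1 · 22). Additivity: v_p(xy) = v_p(x) + v_p(y) = 3 + 1 = 4. (Direct check: xy = 33858 = 3^4 · (418).)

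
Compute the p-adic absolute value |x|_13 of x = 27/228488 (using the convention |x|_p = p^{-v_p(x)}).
|27/228488|_13 = 28561

Step 1 — compute v_13(x) by factoring powers of 13 out of the numerator and denominator: v_13(27/228488) = -4. Step 2 — apply |x|_p = p^{-v_p(x)} = 13^{4} = 28561.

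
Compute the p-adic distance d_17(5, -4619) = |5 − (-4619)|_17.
d_17(5, -4619) = 1/289

Step 1 — x − y = 5 − (-4619) = 4624. Step 2 — v_17(4624) = 2 (factor: 4624 = (17^2 · 16); the sign does not affect v_p). Step 3 — |x − y|_17 = 17^{-2} = 1/289.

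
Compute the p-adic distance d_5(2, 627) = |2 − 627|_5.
d_5(2, 627) = 1/625

Step 1 — x − y = 2 − 627 = -625. Step 2 — v_5(-625) = 4 (factor: -625 = −(5^4 · 1); the sign does not affect v_p). Step 3 — |x − y|_5 = 5^{-4} = 1/625.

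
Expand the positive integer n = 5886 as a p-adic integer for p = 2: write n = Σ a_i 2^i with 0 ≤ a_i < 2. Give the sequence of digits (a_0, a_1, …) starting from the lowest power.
(a_0, a_1, …) = (0, 1, 1, 1, 1, 1, 1, 1, 0, 1, 1, 0, 1)

Repeated division by 2 gives the digits low-to-high: 5886 = 1·2^1 + 1·2^2 + 1·2^3 + 1·2^4 + 1·2^5 + 1·2^6 + 1·2^7 + 1·2^9 + 1·2^10 + 1·2^12. Digit sequence: (0, 1, 1, 1, 1, 1, 1, 1, 0, 1, 1, 0, 1).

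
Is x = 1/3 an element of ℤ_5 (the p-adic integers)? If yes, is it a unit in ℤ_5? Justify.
x ∈ ℤ_5^× (unit); v_5(x) = 0

ℤ_5 = {x ∈ ℚ_5 : v_5(x) ≥ 0} and ℤ_5^× = {x ∈ ℤ_5 : v_5(x) = 0}. Here v_5(1/3) = v_5(num) − v_5(den) = 0; compare against these criteria.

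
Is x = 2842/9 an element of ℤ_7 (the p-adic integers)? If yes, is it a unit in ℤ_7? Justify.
x ∈ ℤ_7 but not a unit; v_7(x) = 2 > 0

ℤ_7 = {x ∈ ℚ_7 : v_7(x) ≥ 0} and ℤ_7^× = {x ∈ ℤ_7 : v_7(x) = 0}. Here v_7(2842/9) = v_7(num) − v_7(den) = 2; compare against these criteria.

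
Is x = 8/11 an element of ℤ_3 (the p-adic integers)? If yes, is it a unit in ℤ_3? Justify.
x ∈ ℤ_3^× (unit); v_3(x) = 0

ℤ_3 = {x ∈ ℚ_3 : v_3(x) ≥ 0} and ℤ_3^× = {x ∈ ℤ_3 : v_3(x) = 0}. Here v_3(8/11) = v_3(num) − v_3(den) = 0; compare against these criteria.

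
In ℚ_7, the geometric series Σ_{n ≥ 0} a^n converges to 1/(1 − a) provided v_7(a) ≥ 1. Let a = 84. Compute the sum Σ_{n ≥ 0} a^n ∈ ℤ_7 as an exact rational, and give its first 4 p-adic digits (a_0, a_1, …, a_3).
Σ a^n = 1/(1 − a) = -1/83;  first 4 digits = (1, 5, 5, 5)

v_7(a) = 1 ≥ 1, so the series converges in ℤ_7 to 1/(1 − a) = 1/(1 − 84) = -1/83. Expand this rational in ℤ_7: compute digits iteratively via d_i = x_i mod 7, x_{i+1} = (x_i − d_i)/7. The first 4 digits are (1, 5, 5, 5).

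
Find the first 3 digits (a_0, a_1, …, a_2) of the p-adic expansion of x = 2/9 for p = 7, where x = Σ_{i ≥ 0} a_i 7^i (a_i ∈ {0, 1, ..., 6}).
(a_0, …, a_2) = (1, 3, 5)

v_7(2/9) = 0 (numerator and denominator both coprime to 7), so x ∈ ℤ_7^×. Compute digits iteratively via a_i = x_i mod 7, x_{i+1} = (x_i − a_i)/7, with x_0 = x:
  x_0 = 2/9;  a_0 = 1;  x_1 = (x_0 − 1)/7 = -1/9
  x_1 = -1/9;  a_1 = 3;  x_2 = (x_1 − 3)/7 = -4/9
  x_2 = -4/9;  a_2 = 5;  x_3 = (x_2 − 5)/7 = -7/9
Digits: (1, 3, 5).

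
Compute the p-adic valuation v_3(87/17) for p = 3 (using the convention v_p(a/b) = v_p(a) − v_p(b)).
v_3(87/17) = 1

Factor powers of 3 from the numerator and denominator of the reduced fraction: 87 = 3^1 · 29 and 17 = 3^0 · 17. Apply v_p(a/b) = v_p(a) − v_p(b): v_3(87/17) = 1 − 0 = 1.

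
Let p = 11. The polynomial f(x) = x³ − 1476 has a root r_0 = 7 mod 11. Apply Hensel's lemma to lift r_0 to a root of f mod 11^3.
r_2 = 260 (mod 1331)

Hensel: r_{i+1} = r_i − f(r_i)/f′(r_i) mod 11^{i+2}, where f′(x) = 3x². Iterate:
  r_0 = 7 (mod 11)
  r_1 = 18 (mod 121)
  r_2 = 260 (mod 1331)
Final: r = 260 with f(r) ≡ 0 mod 11^3.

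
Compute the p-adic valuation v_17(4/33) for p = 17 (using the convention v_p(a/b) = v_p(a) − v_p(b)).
v_17(4/33) = 0

Factor powers of 17 from the numerator and denominator of the reduced fraction: 4 = 17^0 · 4 and 33 = 17^0 · 33. Apply v_p(a/b) = v_p(a) − v_p(b): v_17(4/33) = 0 − 0 = 0.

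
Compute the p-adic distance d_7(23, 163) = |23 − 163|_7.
d_7(23, 163) = 1/7

Step 1 — x − y = 23 − 163 = -140. Step 2 — v_7(-140) = 1 (factor: -140 = −(7^1 · 20); the sign does not affect v_p). Step 3 — |x − y|_7 = 7^{-1} = 1/7.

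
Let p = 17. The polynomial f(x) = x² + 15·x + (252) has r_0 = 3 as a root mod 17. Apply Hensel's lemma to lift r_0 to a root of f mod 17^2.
r_1 = 71 (mod 289)

Hensel: r_{i+1} = r_i − f(r_i)·(f′(r_i))^{-1} mod 17^{i+2}, f′(x) = 2x + 15. Iterate:
  r_0 = 3 (mod 17)
  r_1 = 71 (mod 289)
Final: r = 71 satisfies f(r) ≡ 0 mod 17^2.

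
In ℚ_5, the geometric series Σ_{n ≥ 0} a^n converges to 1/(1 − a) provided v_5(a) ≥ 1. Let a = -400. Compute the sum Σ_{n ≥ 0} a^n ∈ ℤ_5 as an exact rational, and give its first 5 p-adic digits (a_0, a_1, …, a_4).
Σ a^n = 1/(1 − a) = 1/401;  first 5 digits = (1, 0, 4, 1, 0)

v_5(a) = 2 ≥ 1, so the series converges in ℤ_5 to 1/(1 − a) = 1/(1 − (-400)) = 1/401. Expand this rational in ℤ_5: compute digits iteratively via d_i = x_i mod 5, x_{i+1} = (x_i − d_i)/5. The first 5 digits are (1, 0, 4, 1, 0).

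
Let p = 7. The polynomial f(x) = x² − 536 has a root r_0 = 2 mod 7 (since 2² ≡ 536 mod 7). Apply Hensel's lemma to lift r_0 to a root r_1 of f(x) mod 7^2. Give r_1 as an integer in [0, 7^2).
r_1 = 37 (mod 49)

Hensel's recurrence: r_{i+1} = r_i − f(r_i)·(f′(r_i))^{-1} mod 7^{i+2}, with f′(x) = 2x. Iterate:
  r_0 = 2 (mod 7)
  r_1 = 37 (mod 49)
Final: r_1 = 37, and one checks f(r_1) ≡ 0 mod 7^2.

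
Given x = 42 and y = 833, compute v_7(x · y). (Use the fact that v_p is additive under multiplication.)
v_7(34986) = 3

v_p(x) = 1 (factor: 42 = 7^1 · 6); v_p(y) = 2 (factor: 833 = 7^2 · 17). Additivity: v_p(xy) = v_p(x) + v_p(y) = 1 + 2 = 3. (Direct check: xy = 34986 = 7^3 · (102).)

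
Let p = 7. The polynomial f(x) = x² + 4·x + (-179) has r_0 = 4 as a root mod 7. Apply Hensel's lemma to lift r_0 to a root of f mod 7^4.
r_3 = 1817 (mod 2401)

Hensel: r_{i+1} = r_i − f(r_i)·(f′(r_i))^{-1} mod 7^{i+2}, f′(x) = 2x + 4. Iterate:
  r_0 = 4 (mod 7)
  r_1 = 4 (mod 49)
  r_2 = 102 (mod 343)
  r_3 = 1817 (mod 2401)
Final: r = 1817 satisfies f(r) ≡ 0 mod 7^4.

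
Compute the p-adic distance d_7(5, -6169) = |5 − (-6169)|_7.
d_7(5, -6169) = 1/343

Step 1 — x − y = 5 − (-6169) = 6174. Step 2 — v_7(6174) = 3 (factor: 6174 = (7^3 · 18); the sign does not affect v_p). Step 3 — |x − y|_7 = 7^{-3} = 1/343.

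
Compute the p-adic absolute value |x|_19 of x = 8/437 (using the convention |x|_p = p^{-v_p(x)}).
|8/437|_19 = 19

Step 1 — compute v_19(x) by factoring powers of 19 out of the numerator and denominator: v_19(8/437) = -1. Step 2 — apply |x|_p = p^{-v_p(x)} = 19^{1} = 19.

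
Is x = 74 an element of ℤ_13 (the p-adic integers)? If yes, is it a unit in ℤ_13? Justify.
x ∈ ℤ_13^× (unit); v_13(x) = 0

ℤ_13 = {x ∈ ℚ_13 : v_13(x) ≥ 0} and ℤ_13^× = {x ∈ ℤ_13 : v_13(x) = 0}. Here v_13(74) = v_13(num) − v_13(den) = 0; compare against these criteria.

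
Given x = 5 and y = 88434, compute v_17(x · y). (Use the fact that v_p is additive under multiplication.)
v_17(442170) = 3

v_p(x) = 0 (factor: 5 = 17^0 · 5); v_p(y) = 3 (factor: 88434 = 17^3 · 18). Additivity: v_p(xy) = v_p(x) + v_p(y) = 0 + 3 = 3. (Direct check: xy = 442170 = 17^3 · (90).)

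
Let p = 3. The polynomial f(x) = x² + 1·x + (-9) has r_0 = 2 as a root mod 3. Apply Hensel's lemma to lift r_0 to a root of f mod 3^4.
r_3 = 71 (mod 81)

Hensel: r_{i+1} = r_i − f(r_i)·(f′(r_i))^{-1} mod 3^{i+2}, f′(x) = 2x + 1. Iterate:
  r_0 = 2 (mod 3)
  r_1 = 8 (mod 9)
  r_2 = 17 (mod 27)
  r_3 = 71 (mod 81)
Final: r = 71 satisfies f(r) ≡ 0 mod 3^4.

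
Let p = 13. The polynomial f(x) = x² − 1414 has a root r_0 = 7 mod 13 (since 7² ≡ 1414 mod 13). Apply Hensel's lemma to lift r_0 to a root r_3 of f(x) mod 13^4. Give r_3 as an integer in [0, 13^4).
r_3 = 18610 (mod 28561)

Hensel's recurrence: r_{i+1} = r_i − f(r_i)·(f′(r_i))^{-1} mod 13^{i+2}, with f′(x) = 2x. Iterate:
  r_0 = 7 (mod 13)
  r_1 = 20 (mod 169)
  r_2 = 1034 (mod 2197)
  r_3 = 18610 (mod 28561)
Final: r_3 = 18610, and one checks f(r_3) ≡ 0 mod 13^4.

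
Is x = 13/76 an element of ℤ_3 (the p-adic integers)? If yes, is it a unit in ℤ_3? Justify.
x ∈ ℤ_3^× (unit); v_3(x) = 0

ℤ_3 = {x ∈ ℚ_3 : v_3(x) ≥ 0} and ℤ_3^× = {x ∈ ℤ_3 : v_3(x) = 0}. Here v_3(13/76) = v_3(num) − v_3(den) = 0; compare against these criteria.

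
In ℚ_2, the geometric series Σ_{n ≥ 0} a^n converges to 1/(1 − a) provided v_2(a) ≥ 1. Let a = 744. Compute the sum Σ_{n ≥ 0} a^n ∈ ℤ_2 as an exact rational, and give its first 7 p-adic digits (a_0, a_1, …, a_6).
Σ a^n = 1/(1 − a) = -1/743;  first 7 digits = (1, 0, 0, 1, 0, 1, 0)

v_2(a) = 3 ≥ 1, so the series converges in ℤ_2 to 1/(1 − a) = 1/(1 − 744) = -1/743. Expand this rational in ℤ_2: compute digits iteratively via d_i = x_i mod 2, x_{i+1} = (x_i − d_i)/2. The first 7 digits are (1, 0, 0, 1, 0, 1, 0).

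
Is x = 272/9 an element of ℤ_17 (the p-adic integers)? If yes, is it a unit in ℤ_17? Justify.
x ∈ ℤ_17 but not a unit; v_17(x) = 1 > 0

ℤ_17 = {x ∈ ℚ_17 : v_17(x) ≥ 0} and ℤ_17^× = {x ∈ ℤ_17 : v_17(x) = 0}. Here v_17(272/9) = v_17(num) − v_17(den) = 1; compare against these criteria.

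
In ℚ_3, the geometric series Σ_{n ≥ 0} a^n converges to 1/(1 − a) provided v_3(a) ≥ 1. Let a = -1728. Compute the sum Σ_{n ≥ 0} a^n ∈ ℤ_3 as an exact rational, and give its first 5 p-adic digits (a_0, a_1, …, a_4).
Σ a^n = 1/(1 − a) = 1/1729;  first 5 digits = (1, 0, 0, 2, 2)

v_3(a) = 3 ≥ 1, so the series converges in ℤ_3 to 1/(1 − a) = 1/(1 − (-1728)) = 1/1729. Expand this rational in ℤ_3: compute digits iteratively via d_i = x_i mod 3, x_{i+1} = (x_i − d_i)/3. The first 5 digits are (1, 0, 0, 2, 2).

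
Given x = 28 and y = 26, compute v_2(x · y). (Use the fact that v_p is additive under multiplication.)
v_2(728) = 3

v_p(x) = 2 (factor: 28 = 2^2 · 7); v_p(y) = 1 (factor: 26 = 2^1 · 13). Additivity: v_p(xy) = v_p(x) + v_p(y) = 2 + 1 = 3. (Direct check: xy = 728 = 2^3 · (91).)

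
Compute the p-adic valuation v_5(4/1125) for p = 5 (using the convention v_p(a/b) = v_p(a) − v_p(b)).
v_5(4/1125) = -3

Factor powers of 5 from the numerator and denominator of the reduced fraction: 4 = 5^0 · 4 and 1125 = 5^3 · 9. Apply v_p(a/b) = v_p(a) − v_p(b): v_5(4/1125) = 0 − 3 = -3.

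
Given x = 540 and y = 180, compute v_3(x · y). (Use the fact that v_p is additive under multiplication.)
v_3(97200) = 5

v_p(x) = 3 (factor: 540 = 3^3 · 20); v_p(y) = 2 (factor: 180 = 3^2 · 20). Additivity: v_p(xy) = v_p(x) + v_p(y) = 3 + 2 = 5. (Direct check: xy = 97200 = 3^5 · (400).)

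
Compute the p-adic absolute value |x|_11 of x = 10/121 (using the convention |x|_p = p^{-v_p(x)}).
|10/121|_11 = 121

Step 1 — compute v_11(x) by factoring powers of 11 out of the numerator and denominator: v_11(10/121) = -2. Step 2 — apply |x|_p = p^{-v_p(x)} = 11^{2} = 121.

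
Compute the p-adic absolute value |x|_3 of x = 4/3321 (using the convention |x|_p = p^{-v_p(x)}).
|4/3321|_3 = 81

Step 1 — compute v_3(x) by factoring powers of 3 out of the numerator and denominator: v_3(4/3321) = -4. Step 2 — apply |x|_p = p^{-v_p(x)} = 3^{4} = 81.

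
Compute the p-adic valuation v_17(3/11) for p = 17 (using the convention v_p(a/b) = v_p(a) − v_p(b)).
v_17(3/11) = 0

Factor powers of 17 from the numerator and denominator of the reduced fraction: 3 = 17^0 · 3 and 11 = 17^0 · 11. Apply v_p(a/b) = v_p(a) − v_p(b): v_17(3/11) = 0 − 0 = 0.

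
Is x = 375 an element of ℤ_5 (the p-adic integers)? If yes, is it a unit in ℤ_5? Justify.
x ∈ ℤ_5 but not a unit; v_5(x) = 3 > 0

ℤ_5 = {x ∈ ℚ_5 : v_5(x) ≥ 0} and ℤ_5^× = {x ∈ ℤ_5 : v_5(x) = 0}. Here v_5(375) = v_5(num) − v_5(den) = 3; compare against these criteria.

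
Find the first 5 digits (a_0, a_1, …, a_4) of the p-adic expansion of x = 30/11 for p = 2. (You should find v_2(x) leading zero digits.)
(a_0, …, a_4) = (0, 1, 0, 1, 1)

v_2(30/11) = 1, so a_0 = ... = a_0 = 0. Factor out: x = 2^1 · u with u = 15/11 a unit in ℤ_2. Expand u iteratively via a_{v+i} = u_i mod 2, u_{i+1} = (u_i − a_{v+i})/2:
  u_0 = 15/11;  a_1 = 1;  u_1 = (u_0 − 1)/2 = 2/11
  u_1 = 2/11;  a_2 = 0;  u_2 = (u_1 − 0)/2 = 1/11
  u_2 = 1/11;  a_3 = 1;  u_3 = (u_2 − 1)/2 = -5/11
  u_3 = -5/11;  a_4 = 1;  u_4 = (u_3 − 1)/2 = -8/11
Digits: (0, 1, 0, 1, 1).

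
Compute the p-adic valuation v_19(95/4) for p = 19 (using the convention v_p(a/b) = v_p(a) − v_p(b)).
v_19(95/4) = 1

Factor powers of 19 from the numerator and denominator of the reduced fraction: 95 = 19^1 · 5 and 4 = 19^0 · 4. Apply v_p(a/b) = v_p(a) − v_p(b): v_19(95/4) = 1 − 0 = 1.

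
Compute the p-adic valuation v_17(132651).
v_17(132651) = 3

v_17(n) is the largest exponent k such that 17^k divides n. Factor out: 132651 = 17^3 · 27. (Sign doesn't affect v_p.) So v_17(132651) = 3.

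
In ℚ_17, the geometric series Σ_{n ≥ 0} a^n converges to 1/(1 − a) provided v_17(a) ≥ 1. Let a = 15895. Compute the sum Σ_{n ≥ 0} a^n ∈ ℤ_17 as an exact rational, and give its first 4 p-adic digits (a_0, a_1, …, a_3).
Σ a^n = 1/(1 − a) = -1/15894;  first 4 digits = (1, 0, 4, 3)

v_17(a) = 2 ≥ 1, so the series converges in ℤ_17 to 1/(1 − a) = 1/(1 − 15895) = -1/15894. Expand this rational in ℤ_17: compute digits iteratively via d_i = x_i mod 17, x_{i+1} = (x_i − d_i)/17. The first 4 digits are (1, 0, 4, 3).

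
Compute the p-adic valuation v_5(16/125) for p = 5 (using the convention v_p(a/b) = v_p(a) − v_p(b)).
v_5(16/125) = -3

Factor powers of 5 from the numerator and denominator of the reduced fraction: 16 = 5^0 · 16 and 125 = 5^3 · 1. Apply v_p(a/b) = v_p(a) − v_p(b): v_5(16/125) = 0 − 3 = -3.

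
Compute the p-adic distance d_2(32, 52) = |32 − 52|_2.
d_2(32, 52) = 1/4

Step 1 — x − y = 32 − 52 = -20. Step 2 — v_2(-20) = 2 (factor: -20 = −(2^2 · 5); the sign does not affect v_p). Step 3 — |x − y|_2 = 2^{-2} = 1/4.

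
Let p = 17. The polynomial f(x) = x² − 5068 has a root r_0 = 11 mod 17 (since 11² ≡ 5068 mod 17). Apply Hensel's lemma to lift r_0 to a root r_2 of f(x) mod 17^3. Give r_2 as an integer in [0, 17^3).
r_2 = 4584 (mod 4913)

Hensel's recurrence: r_{i+1} = r_i − f(r_i)·(f′(r_i))^{-1} mod 17^{i+2}, with f′(x) = 2x. Iterate:
  r_0 = 11 (mod 17)
  r_1 = 249 (mod 289)
  r_2 = 4584 (mod 4913)
Final: r_2 = 4584, and one checks f(r_2) ≡ 0 mod 17^3.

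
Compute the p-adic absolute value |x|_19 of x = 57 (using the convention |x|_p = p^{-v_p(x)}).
|57|_19 = 1/19

Step 1 — compute v_19(x) by factoring powers of 19 out of the numerator and denominator: v_19(57) = 1. Step 2 — apply |x|_p = p^{-v_p(x)} = 19^{-1} = 1/19.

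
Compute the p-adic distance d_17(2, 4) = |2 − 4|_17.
d_17(2, 4) = 1

Step 1 — x − y = 2 − 4 = -2. Step 2 — v_17(-2) = 0 (factor: -2 = −(17^0 · 2); the sign does not affect v_p). Step 3 — |x − y|_17 = 17^{0} = 1.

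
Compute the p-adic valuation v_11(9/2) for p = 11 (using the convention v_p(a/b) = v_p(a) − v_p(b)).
v_11(9/2) = 0

Factor powers of 11 from the numerator and denominator of the reduced fraction: 9 = 11^0 · 9 and 2 = 11^0 · 2. Apply v_p(a/b) = v_p(a) − v_p(b): v_11(9/2) = 0 − 0 = 0.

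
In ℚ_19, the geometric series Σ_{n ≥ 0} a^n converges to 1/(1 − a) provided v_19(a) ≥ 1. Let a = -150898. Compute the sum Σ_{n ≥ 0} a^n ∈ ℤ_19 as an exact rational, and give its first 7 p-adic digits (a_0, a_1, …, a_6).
Σ a^n = 1/(1 − a) = 1/150899;  first 7 digits = (1, 0, 0, 16, 17, 18, 8)

v_19(a) = 3 ≥ 1, so the series converges in ℤ_19 to 1/(1 − a) = 1/(1 − (-150898)) = 1/150899. Expand this rational in ℤ_19: compute digits iteratively via d_i = x_i mod 19, x_{i+1} = (x_i − d_i)/19. The first 7 digits are (1, 0, 0, 16, 17, 18, 8).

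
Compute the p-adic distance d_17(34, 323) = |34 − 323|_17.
d_17(34, 323) = 1/289

Step 1 — x − y = 34 − 323 = -289. Step 2 — v_17(-289) = 2 (factor: -289 = −(17^2 · 1); the sign does not affect v_p). Step 3 — |x − y|_17 = 17^{-2} = 1/289.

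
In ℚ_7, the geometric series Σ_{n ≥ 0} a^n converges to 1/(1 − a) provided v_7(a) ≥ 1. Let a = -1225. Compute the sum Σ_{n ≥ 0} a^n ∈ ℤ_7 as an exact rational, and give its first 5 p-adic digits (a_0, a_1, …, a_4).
Σ a^n = 1/(1 − a) = 1/1226;  first 5 digits = (1, 0, 3, 3, 1)

v_7(a) = 2 ≥ 1, so the series converges in ℤ_7 to 1/(1 − a) = 1/(1 − (-1225)) = 1/1226. Expand this rational in ℤ_7: compute digits iteratively via d_i = x_i mod 7, x_{i+1} = (x_i − d_i)/7. The first 5 digits are (1, 0, 3, 3, 1).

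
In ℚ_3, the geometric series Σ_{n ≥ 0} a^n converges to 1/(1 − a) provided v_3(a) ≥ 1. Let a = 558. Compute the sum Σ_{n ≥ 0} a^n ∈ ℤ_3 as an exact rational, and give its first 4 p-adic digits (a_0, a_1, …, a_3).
Σ a^n = 1/(1 − a) = -1/557;  first 4 digits = (1, 0, 2, 2)

v_3(a) = 2 ≥ 1, so the series converges in ℤ_3 to 1/(1 − a) = 1/(1 − 558) = -1/557. Expand this rational in ℤ_3: compute digits iteratively via d_i = x_i mod 3, x_{i+1} = (x_i − d_i)/3. The first 4 digits are (1, 0, 2, 2).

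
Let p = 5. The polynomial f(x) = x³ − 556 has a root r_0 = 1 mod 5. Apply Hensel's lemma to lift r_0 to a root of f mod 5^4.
r_3 = 336 (mod 625)

Hensel: r_{i+1} = r_i − f(r_i)/f′(r_i) mod 5^{i+2}, where f′(x) = 3x². Iterate:
  r_0 = 1 (mod 5)
  r_1 = 11 (mod 25)
  r_2 = 86 (mod 125)
  r_3 = 336 (mod 625)
Final: r = 336 with f(r) ≡ 0 mod 5^4.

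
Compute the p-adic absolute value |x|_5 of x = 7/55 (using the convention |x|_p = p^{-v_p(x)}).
|7/55|_5 = 5

Step 1 — compute v_5(x) by factoring powers of 5 out of the numerator and denominator: v_5(7/55) = -1. Step 2 — apply |x|_p = p^{-v_p(x)} = 5^{1} = 5.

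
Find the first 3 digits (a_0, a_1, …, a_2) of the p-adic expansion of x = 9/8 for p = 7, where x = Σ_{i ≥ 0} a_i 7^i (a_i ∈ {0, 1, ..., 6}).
(a_0, …, a_2) = (2, 6, 0)

v_7(9/8) = 0 (numerator and denominator both coprime to 7), so x ∈ ℤ_7^×. Compute digits iteratively via a_i = x_i mod 7, x_{i+1} = (x_i − a_i)/7, with x_0 = x:
  x_0 = 9/8;  a_0 = 2;  x_1 = (x_0 − 2)/7 = -1/8
  x_1 = -1/8;  a_1 = 6;  x_2 = (x_1 − 6)/7 = -7/8
  x_2 = -7/8;  a_2 = 0;  x_3 = (x_2 − 0)/7 = -1/8
Digits: (2, 6, 0).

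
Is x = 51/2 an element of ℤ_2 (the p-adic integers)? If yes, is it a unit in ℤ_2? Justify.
x ∉ ℤ_2 (v_2(x) = -1 < 0)

ℤ_2 = {x ∈ ℚ_2 : v_2(x) ≥ 0} and ℤ_2^× = {x ∈ ℤ_2 : v_2(x) = 0}. Here v_2(51/2) = v_2(num) − v_2(den) = -1; compare against these criteria.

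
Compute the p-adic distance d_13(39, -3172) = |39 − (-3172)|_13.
d_13(39, -3172) = 1/169

Step 1 — x − y = 39 − (-3172) = 3211. Step 2 — v_13(3211) = 2 (factor: 3211 = (13^2 · 19); the sign does not affect v_p). Step 3 — |x − y|_13 = 13^{-2} = 1/169.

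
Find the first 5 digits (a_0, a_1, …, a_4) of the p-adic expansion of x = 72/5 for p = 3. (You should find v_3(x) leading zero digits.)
(a_0, …, a_4) = (0, 0, 1, 2, 0)

v_3(72/5) = 2, so a_0 = ... = a_1 = 0. Factor out: x = 3^2 · u with u = 8/5 a unit in ℤ_3. Expand u iteratively via a_{v+i} = u_i mod 3, u_{i+1} = (u_i − a_{v+i})/3:
  u_0 = 8/5;  a_2 = 1;  u_1 = (u_0 − 1)/3 = 1/5
  u_1 = 1/5;  a_3 = 2;  u_2 = (u_1 − 2)/3 = -3/5
  u_2 = -3/5;  a_4 = 0;  u_3 = (u_2 − 0)/3 = -1/5
Digits: (0, 0, 1, 2, 0).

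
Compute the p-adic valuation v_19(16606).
v_19(16606) = 2

v_19(n) is the largest exponent k such that 19^k divides n. Factor out: 16606 = 19^2 · 46. (Sign doesn't affect v_p.) So v_19(16606) = 2.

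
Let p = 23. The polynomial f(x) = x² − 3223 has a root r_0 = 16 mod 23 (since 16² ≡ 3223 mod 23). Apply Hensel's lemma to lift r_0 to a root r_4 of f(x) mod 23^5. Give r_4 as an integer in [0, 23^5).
r_4 = 519471 (mod 6436343)

Hensel's recurrence: r_{i+1} = r_i − f(r_i)·(f′(r_i))^{-1} mod 23^{i+2}, with f′(x) = 2x. Iterate:
  r_0 = 16 (mod 23)
  r_1 = 522 (mod 529)
  r_2 = 8457 (mod 12167)
  r_3 = 239630 (mod 279841)
  r_4 = 519471 (mod 6436343)
Final: r_4 = 519471, and one checks f(r_4) ≡ 0 mod 23^5.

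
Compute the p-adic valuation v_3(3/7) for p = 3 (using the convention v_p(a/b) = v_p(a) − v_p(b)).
v_3(3/7) = 1

Factor powers of 3 from the numerator and denominator of the reduced fraction: 3 = 3^1 · 1 and 7 = 3^0 · 7. Apply v_p(a/b) = v_p(a) − v_p(b): v_3(3/7) = 1 − 0 = 1.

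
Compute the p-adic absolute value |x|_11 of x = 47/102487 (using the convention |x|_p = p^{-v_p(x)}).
|47/102487|_11 = 14641

Step 1 — compute v_11(x) by factoring powers of 11 out of the numerator and denominator: v_11(47/102487) = -4. Step 2 — apply |x|_p = p^{-v_p(x)} = 11^{4} = 14641.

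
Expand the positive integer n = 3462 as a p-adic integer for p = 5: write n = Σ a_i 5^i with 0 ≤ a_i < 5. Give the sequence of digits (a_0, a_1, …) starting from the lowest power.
(a_0, a_1, …) = (2, 2, 3, 2, 0, 1)

Repeated division by 5 gives the digits low-to-high: 3462 = 2 + 2·5^1 + 3·5^2 + 2·5^3 + 1·5^5. Digit sequence: (2, 2, 3, 2, 0, 1).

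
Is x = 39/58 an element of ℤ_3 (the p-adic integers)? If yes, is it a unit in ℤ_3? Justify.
x ∈ ℤ_3 but not a unit; v_3(x) = 1 > 0

ℤ_3 = {x ∈ ℚ_3 : v_3(x) ≥ 0} and ℤ_3^× = {x ∈ ℤ_3 : v_3(x) = 0}. Here v_3(39/58) = v_3(num) − v_3(den) = 1; compare against these criteria.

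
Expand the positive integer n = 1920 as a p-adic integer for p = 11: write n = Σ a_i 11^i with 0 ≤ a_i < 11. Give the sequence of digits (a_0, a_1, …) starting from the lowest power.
(a_0, a_1, …) = (6, 9, 4, 1)

Repeated division by 11 gives the digits low-to-high: 1920 = 6 + 9·11^1 + 4·11^2 + 1·11^3. Digit sequence: (6, 9, 4, 1).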